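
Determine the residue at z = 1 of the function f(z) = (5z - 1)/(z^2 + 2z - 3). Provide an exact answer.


Step 1: Q(z) = z^2 + 2z - 3 = (z - 1)(z + 3)
Step 2: Q'(z) = 2z + 2
Step 3: Q'(1) = 4, P(1) = 4
Step 4: Res = P(1)/Q'(1) = 4/4 = 1

1


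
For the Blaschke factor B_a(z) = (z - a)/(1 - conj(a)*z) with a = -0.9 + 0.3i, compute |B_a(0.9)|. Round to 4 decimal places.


Step 1: Numerator z0 - a = 0.9 - (-0.9 + 0.3i) = 1.8 - 0.3i
Step 2: Denominator 1 - conj(a)*z0 = 1 - (-0.9 - 0.3i)*0.9 = 1.81 + 0.27i
Step 3: |z0 - a|^2 = 1.8^2 + (-0.3)^2 = 3.33; |1 - conj(a)*z0|^2 = 1.81^2 + 0.27^2 = 3.349
Step 4: |B_a(0.9)| = sqrt(3.33 / 3.349) = sqrt(0.994327)
Step 5: = 0.9972

0.9972


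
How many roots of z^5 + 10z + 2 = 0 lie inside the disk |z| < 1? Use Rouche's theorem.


Step 1: On |z| = 1 the three terms have sizes |z^5| = 1^5 = 1, |10z| = 10*1 = 10, |2| = 2
Step 2: The dominant term is g(z) = 10z; let h(z) = z^5 + 2 so f = g + h
Step 3: On |z| = 1: |g| = 10 and |h| <= 1 + 2 = 3
Step 4: Since 10 > 3, |h| < |g| on |z| = 1, so by Rouche f has the same number of zeros as g inside |z| < 1
Step 5: g(z) = 10z has 1 zero (at the origin, multiplicity 1) inside |z| < 1. Answer = 1

1


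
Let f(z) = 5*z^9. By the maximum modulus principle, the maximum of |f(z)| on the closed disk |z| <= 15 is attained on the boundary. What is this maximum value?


Step 1: On |z| = 15, |f(z)| = 5 * |z|^9 = 5 * 15^9
Step 2: By maximum modulus principle, maximum is on boundary.
Step 3: Maximum = 5 * 38443359375 = 192216796875

192216796875


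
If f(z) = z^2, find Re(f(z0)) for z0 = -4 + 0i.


Step 1: z0 = -4 + 0i
Step 2: z0^2 = (-4)^2 - 0^2 + 0i
Step 3: real part = 16 - 0 = 16

16


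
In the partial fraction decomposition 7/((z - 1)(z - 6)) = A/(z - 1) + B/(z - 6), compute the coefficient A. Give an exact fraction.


Step 1: Multiply both sides by (z - 1) and set z = 1
Step 2: A = 7 / (1 - 6)
Step 3: A = 7 / (-5)
Step 4: A = -7/5

-7/5


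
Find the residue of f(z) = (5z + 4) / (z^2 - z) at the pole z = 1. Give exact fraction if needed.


Step 1: Q(z) = z^2 - z = (z - 1)(z)
Step 2: Q'(z) = 2z - 1
Step 3: Q'(1) = 1, P(1) = 9
Step 4: Res = P(1)/Q'(1) = 9/1 = 9

9


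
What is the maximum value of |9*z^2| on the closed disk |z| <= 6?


Step 1: On |z| = 6, |f(z)| = 9 * |z|^2 = 9 * 6^2
Step 2: By maximum modulus principle, maximum is on boundary.
Step 3: Maximum = 9 * 36 = 324

324


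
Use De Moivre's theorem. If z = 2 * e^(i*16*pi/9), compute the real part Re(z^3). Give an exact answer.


Step 1: By De Moivre's theorem, z^3 = 2^3 * e^(i*3*16*pi/9) = 8 * (cos(16*pi/3) + i*sin(16*pi/3))
Step 2: |z|^3 = 2^3 = 8
Step 3: Reduce the angle mod 2*pi: 16*pi/3 - 4*pi = 4*pi/3
Step 4: cos(4*pi/3) = -1/2
Step 5: Re(z^3) = 8 * (-1/2) = -4

-4


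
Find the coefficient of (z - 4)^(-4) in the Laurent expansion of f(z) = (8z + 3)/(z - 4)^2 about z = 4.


Step 1: Write the numerator in powers of (z - 4): 8z + 3 = 8(z - 4) + (8*4 + 3) = 8(z - 4) + 35
Step 2: Divide by (z - 4)^2: f(z) = 35(z - 4)^(-2) + 8(z - 4)^(-1)
Step 3: This finite sum is the Laurent series of f about z = 4.
Step 4: Only the powers -2 and -1 appear, so the coefficient of (z - 4)^(-4) = 0

0


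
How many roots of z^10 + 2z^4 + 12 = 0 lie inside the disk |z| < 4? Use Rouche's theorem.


Step 1: On |z| = 4 the three terms have sizes |z^10| = 4^10 = 1048576, |2z^4| = 2*4^4 = 512, |12| = 12
Step 2: The dominant term is g(z) = z^10; let h(z) = 2z^4 + 12 so f = g + h
Step 3: On |z| = 4: |g| = 1048576 and |h| <= 512 + 12 = 524
Step 4: Since 1048576 > 524, |h| < |g| on |z| = 4, so by Rouche f has the same number of zeros as g inside |z| < 4
Step 5: g(z) = z^10 has 10 zeros (all at the origin) inside |z| < 4. Answer = 10

10


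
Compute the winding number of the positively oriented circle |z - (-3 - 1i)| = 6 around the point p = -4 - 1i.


Step 1: Center c = (-3, -1), radius = 6
Step 2: |p - c|^2 = (-1)^2 + 0^2 = 1
Step 3: r^2 = 36
Step 4: |p-c| < r so winding number = 1

1


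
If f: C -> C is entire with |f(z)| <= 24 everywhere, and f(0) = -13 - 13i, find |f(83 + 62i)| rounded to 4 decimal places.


Step 1: By Liouville's theorem, a bounded entire function is constant.
Step 2: f(z) = f(0) = -13 - 13i for all z.
Step 3: |f(w)| = |-13 - 13i| = sqrt(169 + 169)
Step 4: = 18.3848

18.3848


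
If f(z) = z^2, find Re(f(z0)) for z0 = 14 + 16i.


Step 1: z0 = 14 + 16i
Step 2: z0^2 = 14^2 - 16^2 + 448i
Step 3: real part = 196 - 256 = -60

-60


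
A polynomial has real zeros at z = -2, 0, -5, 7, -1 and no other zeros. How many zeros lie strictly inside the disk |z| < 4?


Step 1: Check each root:
  z = -2: |-2| = 2 < 4
  z = 0: |0| = 0 < 4
  z = -5: |-5| = 5 >= 4
  z = 7: |7| = 7 >= 4
  z = -1: |-1| = 1 < 4
Step 2: Count = 3

3


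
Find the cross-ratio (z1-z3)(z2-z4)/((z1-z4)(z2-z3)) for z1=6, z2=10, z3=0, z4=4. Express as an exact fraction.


Step 1: (z1-z3)(z2-z4) = 6 * 6 = 36
Step 2: (z1-z4)(z2-z3) = 2 * 10 = 20
Step 3: Cross-ratio = 36/20 = 9/5

9/5


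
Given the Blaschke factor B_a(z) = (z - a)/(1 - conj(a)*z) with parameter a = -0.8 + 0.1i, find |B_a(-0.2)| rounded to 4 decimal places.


Step 1: Numerator z0 - a = -0.2 - (-0.8 + 0.1i) = 0.6 - 0.1i
Step 2: Denominator 1 - conj(a)*z0 = 1 - (-0.8 - 0.1i)*(-0.2) = 0.84 - 0.02i
Step 3: |z0 - a|^2 = 0.6^2 + (-0.1)^2 = 0.37; |1 - conj(a)*z0|^2 = 0.84^2 + (-0.02)^2 = 0.706
Step 4: |B_a(-0.2)| = sqrt(0.37 / 0.706) = sqrt(0.524079)
Step 5: = 0.7239

0.7239


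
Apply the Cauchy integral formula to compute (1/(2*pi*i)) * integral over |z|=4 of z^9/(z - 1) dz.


Step 1: f(z) = z^9, a = 1 is inside |z| = 4
Step 2: By Cauchy integral formula: (1/(2pi*i)) * integral = f(a)
Step 3: f(1) = 1^9 = 1

1


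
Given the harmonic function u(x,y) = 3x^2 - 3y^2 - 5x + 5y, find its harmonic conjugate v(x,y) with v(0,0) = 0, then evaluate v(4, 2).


Step 1: v_x = -u_y = 6y - 5
Step 2: v_y = u_x = 6x - 5
Step 3: v = 6xy - 5x - 5y + C
Step 4: v(0,0) = 0 => C = 0
Step 5: v(4, 2) = 18

18


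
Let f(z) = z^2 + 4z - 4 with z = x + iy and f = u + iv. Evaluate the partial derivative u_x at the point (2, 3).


Step 1: f(z) = (x+iy)^2 + 4(x+iy) - 4
Step 2: u = (x^2 - y^2) + 4x - 4
Step 3: u_x = 2x + 4
Step 4: At (2, 3): u_x = 4 + 4 = 8

8


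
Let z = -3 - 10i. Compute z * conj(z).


Step 1: conj(z) = -3 + 10i
Step 2: z * conj(z) = (-3)^2 + (-10)^2
Step 3: = 9 + 100 = 109

109


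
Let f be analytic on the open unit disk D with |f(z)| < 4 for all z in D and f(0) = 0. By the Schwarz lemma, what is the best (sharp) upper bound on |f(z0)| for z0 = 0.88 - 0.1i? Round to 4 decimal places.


Step 1: g = f/4 maps D -> D with g(0) = 0, so by the Schwarz lemma |g(z)| <= |z|, i.e. |f(z)| <= 4|z|; this is sharp (f(z) = 4z).
Step 2: |z0|^2 = 0.88^2 + (-0.1)^2 = 0.7844
Step 3: |z0| = sqrt(0.7844) = 0.885664
Step 4: Best bound = 4 * |z0| = 4 * 0.885664 = 3.5427

3.5427


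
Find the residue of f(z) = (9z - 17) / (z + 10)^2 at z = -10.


Step 1: Pole of order 2 at z = -10
Step 2: Res = lim d/dz [(z + 10)^2 * f(z)] as z -> -10
Step 3: (z + 10)^2 * f(z) = 9z - 17
Step 4: d/dz[9z - 17] = 9

9


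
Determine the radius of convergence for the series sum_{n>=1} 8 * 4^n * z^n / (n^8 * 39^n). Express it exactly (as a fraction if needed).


Step 1: General term a_n = 8 * 4^n / (n^8 * 39^n)
Step 2: By the root test, |a_n|^(1/n) = 8^(1/n) * 4 / (n^(8/n) * 39) -> 4/39 as n -> infinity (since 8^(1/n) -> 1 and n^(8/n) -> 1)
Step 3: R = 1/lim|a_n|^(1/n) = 39/4

39/4


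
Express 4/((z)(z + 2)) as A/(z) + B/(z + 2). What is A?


Step 1: Multiply both sides by (z) and set z = 0
Step 2: A = 4 / (0 + 2)
Step 3: A = 4 / 2
Step 4: A = 2

2


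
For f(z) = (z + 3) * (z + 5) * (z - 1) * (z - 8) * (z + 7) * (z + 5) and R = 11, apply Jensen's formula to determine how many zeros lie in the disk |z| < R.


Jensen's formula: (1/2pi)*integral log|f(Re^it)|dt = log|f(0)| + sum_{|a_k|<R} log(R/|a_k|)
Step 1: f(0) = 3 * 5 * (-1) * (-8) * 7 * 5 = 4200
Step 2: log|f(0)| = log|-3| + log|-5| + log|1| + log|8| + log|-7| + log|-5| = 8.3428
Step 3: Zeros inside |z| < 11: -3, -5, 1, 8, -7, -5
Step 4: Jensen sum = log(11/3) + log(11/5) + log(11/1) + log(11/8) + log(11/7) + log(11/5) = 6.0445
Step 5: n(R) = number of terms in the Jensen sum = count of zeros inside |z| < 11 = 6

6


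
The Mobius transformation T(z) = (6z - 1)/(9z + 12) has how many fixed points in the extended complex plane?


Step 1: Fixed points satisfy T(z) = z
Step 2: 9z^2 + 6z + 1 = 0
Step 3: Discriminant = 6^2 - 4*9*1 = 0
Step 4: Number of fixed points = 1

1


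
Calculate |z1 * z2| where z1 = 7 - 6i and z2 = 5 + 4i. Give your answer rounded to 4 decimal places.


Step 1: |z1| = sqrt(7^2 + (-6)^2) = sqrt(85)
Step 2: |z2| = sqrt(5^2 + 4^2) = sqrt(41)
Step 3: |z1*z2| = |z1|*|z2| = sqrt(85) * sqrt(41) = sqrt(85 * 41) = sqrt(3485)
Step 4: = 59.0339

59.0339


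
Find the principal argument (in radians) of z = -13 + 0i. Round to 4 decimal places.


Step 1: z = -13 + 0i
Step 2: arg(z) = atan2(0, -13)
Step 3: arg(z) = 3.1416

3.1416


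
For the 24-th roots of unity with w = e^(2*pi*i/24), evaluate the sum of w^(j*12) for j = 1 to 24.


Step 1: The sum sum_{j=1}^{n} w^(k*j) equals n if n | k, else 0.
Step 2: Here n = 24, k = 12
Step 3: Does n divide k? 24 | 12 -> False
Step 4: Sum = 0

0


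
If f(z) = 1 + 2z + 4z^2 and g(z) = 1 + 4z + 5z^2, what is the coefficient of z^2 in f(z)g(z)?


Step 1: z^2 term in f*g comes from: (1)*(5z^2) + (2z)*(4z) + (4z^2)*(1)
Step 2: = 5 + 8 + 4
Step 3: = 17

17


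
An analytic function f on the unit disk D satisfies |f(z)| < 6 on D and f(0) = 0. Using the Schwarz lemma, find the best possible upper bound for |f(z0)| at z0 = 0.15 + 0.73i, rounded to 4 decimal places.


Step 1: g = f/6 maps D -> D with g(0) = 0, so by the Schwarz lemma |g(z)| <= |z|, i.e. |f(z)| <= 6|z|; this is sharp (f(z) = 6z).
Step 2: |z0|^2 = 0.15^2 + 0.73^2 = 0.5554
Step 3: |z0| = sqrt(0.5554) = 0.745252
Step 4: Best bound = 6 * |z0| = 6 * 0.745252 = 4.4715

4.4715


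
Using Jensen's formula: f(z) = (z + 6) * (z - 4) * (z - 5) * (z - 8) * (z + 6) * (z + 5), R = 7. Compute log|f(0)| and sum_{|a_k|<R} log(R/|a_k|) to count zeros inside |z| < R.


Jensen's formula: (1/2pi)*integral log|f(Re^it)|dt = log|f(0)| + sum_{|a_k|<R} log(R/|a_k|)
Step 1: f(0) = 6 * (-4) * (-5) * (-8) * 6 * 5 = -28800
Step 2: log|f(0)| = log|-6| + log|4| + log|5| + log|8| + log|-6| + log|-5| = 10.2681
Step 3: Zeros inside |z| < 7: -6, 4, 5, -6, -5
Step 4: Jensen sum = log(7/6) + log(7/4) + log(7/5) + log(7/6) + log(7/5) = 1.5409
Step 5: n(R) = number of terms in the Jensen sum = count of zeros inside |z| < 7 = 5

5


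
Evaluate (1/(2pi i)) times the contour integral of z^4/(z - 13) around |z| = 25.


Step 1: f(z) = z^4, a = 13 is inside |z| = 25
Step 2: By Cauchy integral formula: (1/(2pi*i)) * integral = f(a)
Step 3: f(13) = 13^4 = 28561

28561


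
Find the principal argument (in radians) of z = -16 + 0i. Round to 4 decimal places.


Step 1: z = -16 + 0i
Step 2: arg(z) = atan2(0, -16)
Step 3: arg(z) = 3.1416

3.1416


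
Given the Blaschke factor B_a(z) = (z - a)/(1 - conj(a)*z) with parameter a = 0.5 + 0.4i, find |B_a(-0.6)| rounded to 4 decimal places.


Step 1: Numerator z0 - a = -0.6 - (0.5 + 0.4i) = -1.1 - 0.4i
Step 2: Denominator 1 - conj(a)*z0 = 1 - (0.5 - 0.4i)*(-0.6) = 1.3 - 0.24i
Step 3: |z0 - a|^2 = (-1.1)^2 + (-0.4)^2 = 1.37; |1 - conj(a)*z0|^2 = 1.3^2 + (-0.24)^2 = 1.7476
Step 4: |B_a(-0.6)| = sqrt(1.37 / 1.7476) = sqrt(0.783932)
Step 5: = 0.8854

0.8854


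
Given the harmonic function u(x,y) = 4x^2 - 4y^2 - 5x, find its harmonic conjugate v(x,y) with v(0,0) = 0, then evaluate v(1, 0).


Step 1: v_x = -u_y = 8y + 0
Step 2: v_y = u_x = 8x - 5
Step 3: v = 8xy - 5y + C
Step 4: v(0,0) = 0 => C = 0
Step 5: v(1, 0) = 0

0


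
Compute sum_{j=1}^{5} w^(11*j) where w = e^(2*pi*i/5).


Step 1: The sum sum_{j=1}^{n} w^(k*j) equals n if n | k, else 0.
Step 2: Here n = 5, k = 11
Step 3: Does n divide k? 5 | 11 -> False
Step 4: Sum = 0

0


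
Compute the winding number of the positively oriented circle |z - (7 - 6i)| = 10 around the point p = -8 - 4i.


Step 1: Center c = (7, -6), radius = 10
Step 2: |p - c|^2 = (-15)^2 + 2^2 = 229
Step 3: r^2 = 100
Step 4: |p-c| > r so winding number = 0

0


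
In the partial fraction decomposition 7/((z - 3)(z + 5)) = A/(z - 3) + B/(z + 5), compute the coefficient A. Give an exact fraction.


Step 1: Multiply both sides by (z - 3) and set z = 3
Step 2: A = 7 / (3 + 5)
Step 3: A = 7 / 8
Step 4: A = 7/8

7/8


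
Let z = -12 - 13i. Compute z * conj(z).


Step 1: conj(z) = -12 + 13i
Step 2: z * conj(z) = (-12)^2 + (-13)^2
Step 3: = 144 + 169 = 313

313


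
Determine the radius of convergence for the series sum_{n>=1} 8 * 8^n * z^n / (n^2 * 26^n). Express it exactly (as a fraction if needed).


Step 1: General term a_n = 8 * 8^n / (n^2 * 26^n)
Step 2: By the root test, |a_n|^(1/n) = 8^(1/n) * 8 / (n^(2/n) * 26) -> 8/26 as n -> infinity (since 8^(1/n) -> 1 and n^(2/n) -> 1)
Step 3: R = 1/lim|a_n|^(1/n) = 26/8 = 13/4

13/4


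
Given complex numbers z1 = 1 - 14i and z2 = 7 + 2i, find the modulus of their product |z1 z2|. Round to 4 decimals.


Step 1: |z1| = sqrt(1^2 + (-14)^2) = sqrt(197)
Step 2: |z2| = sqrt(7^2 + 2^2) = sqrt(53)
Step 3: |z1*z2| = |z1|*|z2| = sqrt(197) * sqrt(53) = sqrt(197 * 53) = sqrt(10441)
Step 4: = 102.1812

102.1812


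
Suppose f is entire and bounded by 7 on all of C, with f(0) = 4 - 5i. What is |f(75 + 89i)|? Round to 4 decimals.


Step 1: By Liouville's theorem, a bounded entire function is constant.
Step 2: f(z) = f(0) = 4 - 5i for all z.
Step 3: |f(w)| = |4 - 5i| = sqrt(16 + 25)
Step 4: = 6.4031

6.4031


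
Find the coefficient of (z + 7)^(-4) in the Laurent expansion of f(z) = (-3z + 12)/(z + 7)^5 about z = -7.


Step 1: Write the numerator in powers of (z + 7): -3z + 12 = -3(z + 7) + (-3*(-7) + 12) = -3(z + 7) + 33
Step 2: Divide by (z + 7)^5: f(z) = 33(z + 7)^(-5) - 3(z + 7)^(-4)
Step 3: This finite sum is the Laurent series of f about z = -7.
Step 4: Coefficient of (z + 7)^(-4) = coefficient of (z + 7) in the re-centred numerator = -3

-3


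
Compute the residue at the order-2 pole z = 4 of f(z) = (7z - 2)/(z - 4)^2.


Step 1: Pole of order 2 at z = 4
Step 2: Res = lim d/dz [(z - 4)^2 * f(z)] as z -> 4
Step 3: (z - 4)^2 * f(z) = 7z - 2
Step 4: d/dz[7z - 2] = 7

7


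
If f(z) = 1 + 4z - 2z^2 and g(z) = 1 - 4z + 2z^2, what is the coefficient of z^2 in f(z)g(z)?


Step 1: z^2 term in f*g comes from: (1)*(2z^2) + (4z)*(-4z) + (-2z^2)*(1)
Step 2: = 2 - 16 - 2
Step 3: = -16

-16


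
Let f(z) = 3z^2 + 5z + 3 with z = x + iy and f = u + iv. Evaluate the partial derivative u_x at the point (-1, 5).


Step 1: f(z) = 3(x+iy)^2 + 5(x+iy) + 3
Step 2: u = 3(x^2 - y^2) + 5x + 3
Step 3: u_x = 6x + 5
Step 4: At (-1, 5): u_x = -6 + 5 = -1

-1


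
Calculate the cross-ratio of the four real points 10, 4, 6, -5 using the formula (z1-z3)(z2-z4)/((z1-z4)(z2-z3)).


Step 1: (z1-z3)(z2-z4) = 4 * 9 = 36
Step 2: (z1-z4)(z2-z3) = 15 * (-2) = -30
Step 3: Cross-ratio = -36/30 = -6/5

-6/5


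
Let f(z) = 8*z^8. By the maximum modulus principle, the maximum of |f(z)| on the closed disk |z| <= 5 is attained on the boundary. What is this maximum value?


Step 1: On |z| = 5, |f(z)| = 8 * |z|^8 = 8 * 5^8
Step 2: By maximum modulus principle, maximum is on boundary.
Step 3: Maximum = 8 * 390625 = 3125000

3125000


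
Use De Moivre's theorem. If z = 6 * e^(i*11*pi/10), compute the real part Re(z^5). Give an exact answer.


Step 1: By De Moivre's theorem, z^5 = 6^5 * e^(i*5*11*pi/10) = 7776 * (cos(11*pi/2) + i*sin(11*pi/2))
Step 2: |z|^5 = 6^5 = 7776
Step 3: Reduce the angle mod 2*pi: 11*pi/2 - 4*pi = 3*pi/2
Step 4: cos(3*pi/2) = 0
Step 5: Re(z^5) = 7776 * 0 = 0

0


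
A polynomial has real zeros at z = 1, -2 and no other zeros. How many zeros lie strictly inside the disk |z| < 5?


Step 1: Check each root:
  z = 1: |1| = 1 < 5
  z = -2: |-2| = 2 < 5
Step 2: Count = 2

2


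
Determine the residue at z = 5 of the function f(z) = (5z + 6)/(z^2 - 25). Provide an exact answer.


Step 1: Q(z) = z^2 - 25 = (z - 5)(z + 5)
Step 2: Q'(z) = 2z
Step 3: Q'(5) = 10, P(5) = 31
Step 4: Res = P(5)/Q'(5) = 31/10 = 31/10

31/10


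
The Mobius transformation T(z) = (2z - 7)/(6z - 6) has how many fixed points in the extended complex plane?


Step 1: Fixed points satisfy T(z) = z
Step 2: 6z^2 - 8z + 7 = 0
Step 3: Discriminant = (-8)^2 - 4*6*7 = -104
Step 4: Number of fixed points = 2

2


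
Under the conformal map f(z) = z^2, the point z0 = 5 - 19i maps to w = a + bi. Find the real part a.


Step 1: z0 = 5 - 19i
Step 2: z0^2 = 5^2 - (-19)^2 - 190i
Step 3: real part = 25 - 361 = -336

-336


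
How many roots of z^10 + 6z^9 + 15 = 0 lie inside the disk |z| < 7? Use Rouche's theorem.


Step 1: On |z| = 7 the three terms have sizes |z^10| = 7^10 = 282475249, |6z^9| = 6*7^9 = 242121642, |15| = 15
Step 2: The dominant term is g(z) = z^10; let h(z) = 6z^9 + 15 so f = g + h
Step 3: On |z| = 7: |g| = 282475249 and |h| <= 242121642 + 15 = 242121657
Step 4: Since 282475249 > 242121657, |h| < |g| on |z| = 7, so by Rouche f has the same number of zeros as g inside |z| < 7
Step 5: g(z) = z^10 has 10 zeros (all at the origin) inside |z| < 7. Answer = 10

10


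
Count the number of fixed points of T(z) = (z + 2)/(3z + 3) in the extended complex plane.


Step 1: Fixed points satisfy T(z) = z
Step 2: 3z^2 + 2z - 2 = 0
Step 3: Discriminant = 2^2 - 4*3*(-2) = 28
Step 4: Number of fixed points = 2

2


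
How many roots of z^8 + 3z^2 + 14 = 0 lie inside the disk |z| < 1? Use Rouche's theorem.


Step 1: On |z| = 1 the three terms have sizes |z^8| = 1^8 = 1, |3z^2| = 3*1^2 = 3, |14| = 14
Step 2: The dominant term is g(z) = 14; let h(z) = z^8 + 3z^2 so f = g + h
Step 3: On |z| = 1: |g| = 14 and |h| <= 1 + 3 = 4
Step 4: Since 14 > 4, |h| < |g| on |z| = 1, so by Rouche f has the same number of zeros as g inside |z| < 1
Step 5: g(z) = 14 is a nonzero constant with no zeros inside |z| < 1. Answer = 0

0


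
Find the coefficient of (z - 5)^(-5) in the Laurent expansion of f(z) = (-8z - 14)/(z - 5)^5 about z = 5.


Step 1: Write the numerator in powers of (z - 5): -8z - 14 = -8(z - 5) + (-8*5 - 14) = -8(z - 5) - 54
Step 2: Divide by (z - 5)^5: f(z) = -54(z - 5)^(-5) - 8(z - 5)^(-4)
Step 3: This finite sum is the Laurent series of f about z = 5.
Step 4: Coefficient of (z - 5)^(-5) = -8*5 - 14 = -54

-54


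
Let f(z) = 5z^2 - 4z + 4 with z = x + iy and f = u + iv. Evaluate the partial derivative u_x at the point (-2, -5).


Step 1: f(z) = 5(x+iy)^2 - 4(x+iy) + 4
Step 2: u = 5(x^2 - y^2) - 4x + 4
Step 3: u_x = 10x - 4
Step 4: At (-2, -5): u_x = -20 - 4 = -24

-24


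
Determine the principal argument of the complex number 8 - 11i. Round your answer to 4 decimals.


Step 1: z = 8 - 11i
Step 2: arg(z) = atan2(-11, 8)
Step 3: arg(z) = -0.942

-0.942


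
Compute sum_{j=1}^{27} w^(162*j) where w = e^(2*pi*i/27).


Step 1: The sum sum_{j=1}^{n} w^(k*j) equals n if n | k, else 0.
Step 2: Here n = 27, k = 162
Step 3: Does n divide k? 27 | 162 -> True
Step 4: Sum = 27

27


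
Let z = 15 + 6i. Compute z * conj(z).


Step 1: conj(z) = 15 - 6i
Step 2: z * conj(z) = 15^2 + 6^2
Step 3: = 225 + 36 = 261

261


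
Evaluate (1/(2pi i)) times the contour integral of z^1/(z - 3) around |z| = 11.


Step 1: f(z) = z^1, a = 3 is inside |z| = 11
Step 2: By Cauchy integral formula: (1/(2pi*i)) * integral = f(a)
Step 3: f(3) = 3^1 = 3

3


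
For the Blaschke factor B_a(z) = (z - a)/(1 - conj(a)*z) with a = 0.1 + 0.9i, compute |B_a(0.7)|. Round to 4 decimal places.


Step 1: Numerator z0 - a = 0.7 - (0.1 + 0.9i) = 0.6 - 0.9i
Step 2: Denominator 1 - conj(a)*z0 = 1 - (0.1 - 0.9i)*0.7 = 0.93 + 0.63i
Step 3: |z0 - a|^2 = 0.6^2 + (-0.9)^2 = 1.17; |1 - conj(a)*z0|^2 = 0.93^2 + 0.63^2 = 1.2618
Step 4: |B_a(0.7)| = sqrt(1.17 / 1.2618) = sqrt(0.927247)
Step 5: = 0.9629

0.9629


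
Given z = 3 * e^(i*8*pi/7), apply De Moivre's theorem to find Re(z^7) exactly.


Step 1: By De Moivre's theorem, z^7 = 3^7 * e^(i*7*8*pi/7) = 2187 * (cos(8*pi) + i*sin(8*pi))
Step 2: |z|^7 = 3^7 = 2187
Step 3: Reduce the angle mod 2*pi: 8*pi - 8*pi = 0
Step 4: cos(0) = 1
Step 5: Re(z^7) = 2187 * 1 = 2187

2187


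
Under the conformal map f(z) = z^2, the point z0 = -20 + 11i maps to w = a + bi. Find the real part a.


Step 1: z0 = -20 + 11i
Step 2: z0^2 = (-20)^2 - 11^2 - 440i
Step 3: real part = 400 - 121 = 279

279


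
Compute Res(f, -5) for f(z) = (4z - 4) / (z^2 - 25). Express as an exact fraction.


Step 1: Q(z) = z^2 - 25 = (z + 5)(z - 5)
Step 2: Q'(z) = 2z
Step 3: Q'(-5) = -10, P(-5) = -24
Step 4: Res = P(-5)/Q'(-5) = -24/(-10) = 12/5

12/5


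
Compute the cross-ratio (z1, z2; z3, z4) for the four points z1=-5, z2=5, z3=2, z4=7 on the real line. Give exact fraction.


Step 1: (z1-z3)(z2-z4) = (-7) * (-2) = 14
Step 2: (z1-z4)(z2-z3) = (-12) * 3 = -36
Step 3: Cross-ratio = -14/36 = -7/18

-7/18


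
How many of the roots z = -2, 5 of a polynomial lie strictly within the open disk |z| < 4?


Step 1: Check each root:
  z = -2: |-2| = 2 < 4
  z = 5: |5| = 5 >= 4
Step 2: Count = 1

1


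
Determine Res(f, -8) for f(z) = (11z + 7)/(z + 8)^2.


Step 1: Pole of order 2 at z = -8
Step 2: Res = lim d/dz [(z + 8)^2 * f(z)] as z -> -8
Step 3: (z + 8)^2 * f(z) = 11z + 7
Step 4: d/dz[11z + 7] = 11

11


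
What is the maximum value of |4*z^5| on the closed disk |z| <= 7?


Step 1: On |z| = 7, |f(z)| = 4 * |z|^5 = 4 * 7^5
Step 2: By maximum modulus principle, maximum is on boundary.
Step 3: Maximum = 4 * 16807 = 67228

67228


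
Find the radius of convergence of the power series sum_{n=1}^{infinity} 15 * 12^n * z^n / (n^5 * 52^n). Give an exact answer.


Step 1: General term a_n = 15 * 12^n / (n^5 * 52^n)
Step 2: By the root test, |a_n|^(1/n) = 15^(1/n) * 12 / (n^(5/n) * 52) -> 12/52 as n -> infinity (since 15^(1/n) -> 1 and n^(5/n) -> 1)
Step 3: R = 1/lim|a_n|^(1/n) = 52/12 = 13/3

13/3


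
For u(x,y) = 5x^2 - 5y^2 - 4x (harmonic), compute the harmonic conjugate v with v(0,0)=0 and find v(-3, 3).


Step 1: v_x = -u_y = 10y + 0
Step 2: v_y = u_x = 10x - 4
Step 3: v = 10xy - 4y + C
Step 4: v(0,0) = 0 => C = 0
Step 5: v(-3, 3) = -102

-102


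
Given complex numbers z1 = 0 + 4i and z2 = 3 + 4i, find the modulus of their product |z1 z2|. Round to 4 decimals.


Step 1: |z1| = sqrt(0^2 + 4^2) = sqrt(16)
Step 2: |z2| = sqrt(3^2 + 4^2) = sqrt(25)
Step 3: |z1*z2| = |z1|*|z2| = sqrt(16) * sqrt(25) = sqrt(16 * 25) = sqrt(400)
Step 4: = 20.0

20.0


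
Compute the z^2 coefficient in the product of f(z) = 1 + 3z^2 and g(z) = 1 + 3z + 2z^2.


Step 1: z^2 term in f*g comes from: (1)*(2z^2) + (0)*(3z) + (3z^2)*(1)
Step 2: = 2 + 0 + 3
Step 3: = 5

5


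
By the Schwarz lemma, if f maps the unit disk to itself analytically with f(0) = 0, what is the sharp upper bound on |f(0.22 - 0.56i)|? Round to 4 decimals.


Step 1: Schwarz lemma: if f: D -> D is analytic with f(0) = 0, then |f(z)| <= |z| for all z in D, and this is sharp (f(z) = z).
Step 2: |z0|^2 = 0.22^2 + (-0.56)^2 = 0.362
Step 3: |z0| = sqrt(0.362) = 0.601664
Step 4: Best bound = |z0| = 0.6017

0.6017


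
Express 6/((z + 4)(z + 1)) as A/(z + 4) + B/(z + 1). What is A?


Step 1: Multiply both sides by (z + 4) and set z = -4
Step 2: A = 6 / (-4 + 1)
Step 3: A = 6 / (-3)
Step 4: A = -2

-2


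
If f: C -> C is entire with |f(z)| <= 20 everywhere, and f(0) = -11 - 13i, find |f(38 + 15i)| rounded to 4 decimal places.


Step 1: By Liouville's theorem, a bounded entire function is constant.
Step 2: f(z) = f(0) = -11 - 13i for all z.
Step 3: |f(w)| = |-11 - 13i| = sqrt(121 + 169)
Step 4: = 17.0294

17.0294


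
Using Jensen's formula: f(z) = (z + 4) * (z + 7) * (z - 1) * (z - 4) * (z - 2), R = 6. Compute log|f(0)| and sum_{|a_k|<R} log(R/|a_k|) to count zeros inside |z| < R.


Jensen's formula: (1/2pi)*integral log|f(Re^it)|dt = log|f(0)| + sum_{|a_k|<R} log(R/|a_k|)
Step 1: f(0) = 4 * 7 * (-1) * (-4) * (-2) = -224
Step 2: log|f(0)| = log|-4| + log|-7| + log|1| + log|4| + log|2| = 5.4116
Step 3: Zeros inside |z| < 6: -4, 1, 4, 2
Step 4: Jensen sum = log(6/4) + log(6/1) + log(6/4) + log(6/2) = 3.7013
Step 5: n(R) = number of terms in the Jensen sum = count of zeros inside |z| < 6 = 4

4


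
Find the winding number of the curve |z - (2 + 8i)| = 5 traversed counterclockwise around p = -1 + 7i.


Step 1: Center c = (2, 8), radius = 5
Step 2: |p - c|^2 = (-3)^2 + (-1)^2 = 10
Step 3: r^2 = 25
Step 4: |p-c| < r so winding number = 1

1


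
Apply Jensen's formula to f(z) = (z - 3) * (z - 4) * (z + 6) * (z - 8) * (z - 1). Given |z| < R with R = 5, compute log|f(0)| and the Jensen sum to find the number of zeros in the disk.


Jensen's formula: (1/2pi)*integral log|f(Re^it)|dt = log|f(0)| + sum_{|a_k|<R} log(R/|a_k|)
Step 1: f(0) = (-3) * (-4) * 6 * (-8) * (-1) = 576
Step 2: log|f(0)| = log|3| + log|4| + log|-6| + log|8| + log|1| = 6.3561
Step 3: Zeros inside |z| < 5: 3, 4, 1
Step 4: Jensen sum = log(5/3) + log(5/4) + log(5/1) = 2.3434
Step 5: n(R) = number of terms in the Jensen sum = count of zeros inside |z| < 5 = 3

3


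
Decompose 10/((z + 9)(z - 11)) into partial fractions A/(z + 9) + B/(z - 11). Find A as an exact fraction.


Step 1: Multiply both sides by (z + 9) and set z = -9
Step 2: A = 10 / (-9 - 11)
Step 3: A = 10 / (-20)
Step 4: A = -1/2

-1/2


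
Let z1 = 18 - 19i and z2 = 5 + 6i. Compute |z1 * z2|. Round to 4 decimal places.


Step 1: |z1| = sqrt(18^2 + (-19)^2) = sqrt(685)
Step 2: |z2| = sqrt(5^2 + 6^2) = sqrt(61)
Step 3: |z1*z2| = |z1|*|z2| = sqrt(685) * sqrt(61) = sqrt(685 * 61) = sqrt(41785)
Step 4: = 204.4138

204.4138


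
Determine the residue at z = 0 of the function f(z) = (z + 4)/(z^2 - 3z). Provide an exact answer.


Step 1: Q(z) = z^2 - 3z = (z)(z - 3)
Step 2: Q'(z) = 2z - 3
Step 3: Q'(0) = -3, P(0) = 4
Step 4: Res = P(0)/Q'(0) = 4/(-3) = -4/3

-4/3


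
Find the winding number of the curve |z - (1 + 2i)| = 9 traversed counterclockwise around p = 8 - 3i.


Step 1: Center c = (1, 2), radius = 9
Step 2: |p - c|^2 = 7^2 + (-5)^2 = 74
Step 3: r^2 = 81
Step 4: |p-c| < r so winding number = 1

1


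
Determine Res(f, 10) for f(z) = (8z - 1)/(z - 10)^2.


Step 1: Pole of order 2 at z = 10
Step 2: Res = lim d/dz [(z - 10)^2 * f(z)] as z -> 10
Step 3: (z - 10)^2 * f(z) = 8z - 1
Step 4: d/dz[8z - 1] = 8

8


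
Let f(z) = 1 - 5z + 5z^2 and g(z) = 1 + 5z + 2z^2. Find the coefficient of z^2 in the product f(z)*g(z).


Step 1: z^2 term in f*g comes from: (1)*(2z^2) + (-5z)*(5z) + (5z^2)*(1)
Step 2: = 2 - 25 + 5
Step 3: = -18

-18


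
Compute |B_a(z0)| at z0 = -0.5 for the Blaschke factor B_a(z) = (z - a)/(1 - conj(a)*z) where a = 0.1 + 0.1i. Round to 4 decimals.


Step 1: Numerator z0 - a = -0.5 - (0.1 + 0.1i) = -0.6 - 0.1i
Step 2: Denominator 1 - conj(a)*z0 = 1 - (0.1 - 0.1i)*(-0.5) = 1.05 - 0.05i
Step 3: |z0 - a|^2 = (-0.6)^2 + (-0.1)^2 = 0.37; |1 - conj(a)*z0|^2 = 1.05^2 + (-0.05)^2 = 1.105
Step 4: |B_a(-0.5)| = sqrt(0.37 / 1.105) = sqrt(0.334842)
Step 5: = 0.5787

0.5787


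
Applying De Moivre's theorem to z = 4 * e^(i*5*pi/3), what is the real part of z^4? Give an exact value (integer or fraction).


Step 1: By De Moivre's theorem, z^4 = 4^4 * e^(i*4*5*pi/3) = 256 * (cos(20*pi/3) + i*sin(20*pi/3))
Step 2: |z|^4 = 4^4 = 256
Step 3: Reduce the angle mod 2*pi: 20*pi/3 - 6*pi = 2*pi/3
Step 4: cos(2*pi/3) = -1/2
Step 5: Re(z^4) = 256 * (-1/2) = -128

-128


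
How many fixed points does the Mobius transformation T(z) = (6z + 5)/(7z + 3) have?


Step 1: Fixed points satisfy T(z) = z
Step 2: 7z^2 - 3z - 5 = 0
Step 3: Discriminant = (-3)^2 - 4*7*(-5) = 149
Step 4: Number of fixed points = 2

2


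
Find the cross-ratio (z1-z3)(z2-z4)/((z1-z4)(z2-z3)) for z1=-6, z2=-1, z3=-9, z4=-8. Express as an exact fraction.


Step 1: (z1-z3)(z2-z4) = 3 * 7 = 21
Step 2: (z1-z4)(z2-z3) = 2 * 8 = 16
Step 3: Cross-ratio = 21/16 = 21/16

21/16


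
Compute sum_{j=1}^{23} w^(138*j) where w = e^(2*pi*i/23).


Step 1: The sum sum_{j=1}^{n} w^(k*j) equals n if n | k, else 0.
Step 2: Here n = 23, k = 138
Step 3: Does n divide k? 23 | 138 -> True
Step 4: Sum = 23

23


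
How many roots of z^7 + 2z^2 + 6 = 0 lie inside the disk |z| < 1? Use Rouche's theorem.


Step 1: On |z| = 1 the three terms have sizes |z^7| = 1^7 = 1, |2z^2| = 2*1^2 = 2, |6| = 6
Step 2: The dominant term is g(z) = 6; let h(z) = z^7 + 2z^2 so f = g + h
Step 3: On |z| = 1: |g| = 6 and |h| <= 1 + 2 = 3
Step 4: Since 6 > 3, |h| < |g| on |z| = 1, so by Rouche f has the same number of zeros as g inside |z| < 1
Step 5: g(z) = 6 is a nonzero constant with no zeros inside |z| < 1. Answer = 0

0


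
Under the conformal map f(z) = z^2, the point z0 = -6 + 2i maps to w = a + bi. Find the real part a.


Step 1: z0 = -6 + 2i
Step 2: z0^2 = (-6)^2 - 2^2 - 24i
Step 3: real part = 36 - 4 = 32

32


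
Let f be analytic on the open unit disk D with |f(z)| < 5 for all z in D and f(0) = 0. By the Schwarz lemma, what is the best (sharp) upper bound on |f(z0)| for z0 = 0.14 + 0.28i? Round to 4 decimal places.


Step 1: g = f/5 maps D -> D with g(0) = 0, so by the Schwarz lemma |g(z)| <= |z|, i.e. |f(z)| <= 5|z|; this is sharp (f(z) = 5z).
Step 2: |z0|^2 = 0.14^2 + 0.28^2 = 0.098
Step 3: |z0| = sqrt(0.098) = 0.31305
Step 4: Best bound = 5 * |z0| = 5 * 0.31305 = 1.5652

1.5652


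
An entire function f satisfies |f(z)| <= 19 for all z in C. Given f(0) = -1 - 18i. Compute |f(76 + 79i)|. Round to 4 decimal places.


Step 1: By Liouville's theorem, a bounded entire function is constant.
Step 2: f(z) = f(0) = -1 - 18i for all z.
Step 3: |f(w)| = |-1 - 18i| = sqrt(1 + 324)
Step 4: = 18.0278

18.0278


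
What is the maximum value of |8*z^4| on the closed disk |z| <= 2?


Step 1: On |z| = 2, |f(z)| = 8 * |z|^4 = 8 * 2^4
Step 2: By maximum modulus principle, maximum is on boundary.
Step 3: Maximum = 8 * 16 = 128

128


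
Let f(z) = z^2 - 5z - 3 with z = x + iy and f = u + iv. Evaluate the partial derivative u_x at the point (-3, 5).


Step 1: f(z) = (x+iy)^2 - 5(x+iy) - 3
Step 2: u = (x^2 - y^2) - 5x - 3
Step 3: u_x = 2x - 5
Step 4: At (-3, 5): u_x = -6 - 5 = -11

-11


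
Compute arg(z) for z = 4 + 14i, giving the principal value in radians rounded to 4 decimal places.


Step 1: z = 4 + 14i
Step 2: arg(z) = atan2(14, 4)
Step 3: arg(z) = 1.2925

1.2925


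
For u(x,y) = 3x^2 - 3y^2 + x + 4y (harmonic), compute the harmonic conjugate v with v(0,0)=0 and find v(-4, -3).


Step 1: v_x = -u_y = 6y - 4
Step 2: v_y = u_x = 6x + 1
Step 3: v = 6xy - 4x + y + C
Step 4: v(0,0) = 0 => C = 0
Step 5: v(-4, -3) = 85

85


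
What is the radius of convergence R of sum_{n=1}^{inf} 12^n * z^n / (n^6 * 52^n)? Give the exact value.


Step 1: General term a_n = 12^n / (n^6 * 52^n)
Step 2: By the root test, |a_n|^(1/n) = 12 / (n^(6/n) * 52) -> 12/52 as n -> infinity (since n^(6/n) -> 1)
Step 3: R = 1/lim|a_n|^(1/n) = 52/12 = 13/3

13/3


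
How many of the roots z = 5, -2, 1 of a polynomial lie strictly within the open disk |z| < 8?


Step 1: Check each root:
  z = 5: |5| = 5 < 8
  z = -2: |-2| = 2 < 8
  z = 1: |1| = 1 < 8
Step 2: Count = 3

3


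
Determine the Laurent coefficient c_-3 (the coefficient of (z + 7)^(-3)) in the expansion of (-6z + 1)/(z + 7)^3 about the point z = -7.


Step 1: Write the numerator in powers of (z + 7): -6z + 1 = -6(z + 7) + (-6*(-7) + 1) = -6(z + 7) + 43
Step 2: Divide by (z + 7)^3: f(z) = 43(z + 7)^(-3) - 6(z + 7)^(-2)
Step 3: This finite sum is the Laurent series of f about z = -7.
Step 4: Coefficient of (z + 7)^(-3) = -6*(-7) + 1 = 43

43


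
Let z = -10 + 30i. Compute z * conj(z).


Step 1: conj(z) = -10 - 30i
Step 2: z * conj(z) = (-10)^2 + 30^2
Step 3: = 100 + 900 = 1000

1000


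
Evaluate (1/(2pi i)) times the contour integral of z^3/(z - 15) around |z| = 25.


Step 1: f(z) = z^3, a = 15 is inside |z| = 25
Step 2: By Cauchy integral formula: (1/(2pi*i)) * integral = f(a)
Step 3: f(15) = 15^3 = 3375

3375


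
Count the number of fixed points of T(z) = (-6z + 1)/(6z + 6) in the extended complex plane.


Step 1: Fixed points satisfy T(z) = z
Step 2: 6z^2 + 12z - 1 = 0
Step 3: Discriminant = 12^2 - 4*6*(-1) = 168
Step 4: Number of fixed points = 2

2


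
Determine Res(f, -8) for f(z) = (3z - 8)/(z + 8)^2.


Step 1: Pole of order 2 at z = -8
Step 2: Res = lim d/dz [(z + 8)^2 * f(z)] as z -> -8
Step 3: (z + 8)^2 * f(z) = 3z - 8
Step 4: d/dz[3z - 8] = 3

3


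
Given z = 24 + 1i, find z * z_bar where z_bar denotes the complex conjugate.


Step 1: conj(z) = 24 - 1i
Step 2: z * conj(z) = 24^2 + 1^2
Step 3: = 576 + 1 = 577

577


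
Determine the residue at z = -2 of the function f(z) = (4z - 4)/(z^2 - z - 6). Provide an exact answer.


Step 1: Q(z) = z^2 - z - 6 = (z + 2)(z - 3)
Step 2: Q'(z) = 2z - 1
Step 3: Q'(-2) = -5, P(-2) = -12
Step 4: Res = P(-2)/Q'(-2) = -12/(-5) = 12/5

12/5


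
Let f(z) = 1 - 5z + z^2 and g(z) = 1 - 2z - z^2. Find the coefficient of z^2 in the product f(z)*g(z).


Step 1: z^2 term in f*g comes from: (1)*(-z^2) + (-5z)*(-2z) + (z^2)*(1)
Step 2: = -1 + 10 + 1
Step 3: = 10

10


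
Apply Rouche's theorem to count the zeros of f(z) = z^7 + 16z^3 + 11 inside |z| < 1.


Step 1: On |z| = 1 the three terms have sizes |z^7| = 1^7 = 1, |16z^3| = 16*1^3 = 16, |11| = 11
Step 2: The dominant term is g(z) = 16z^3; let h(z) = z^7 + 11 so f = g + h
Step 3: On |z| = 1: |g| = 16 and |h| <= 1 + 11 = 12
Step 4: Since 16 > 12, |h| < |g| on |z| = 1, so by Rouche f has the same number of zeros as g inside |z| < 1
Step 5: g(z) = 16z^3 has 3 zeros (at the origin, multiplicity 3) inside |z| < 1. Answer = 3

3


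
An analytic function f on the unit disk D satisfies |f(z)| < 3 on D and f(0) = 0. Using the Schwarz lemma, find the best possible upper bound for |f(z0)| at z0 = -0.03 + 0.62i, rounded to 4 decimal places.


Step 1: g = f/3 maps D -> D with g(0) = 0, so by the Schwarz lemma |g(z)| <= |z|, i.e. |f(z)| <= 3|z|; this is sharp (f(z) = 3z).
Step 2: |z0|^2 = (-0.03)^2 + 0.62^2 = 0.3853
Step 3: |z0| = sqrt(0.3853) = 0.620725
Step 4: Best bound = 3 * |z0| = 3 * 0.620725 = 1.8622

1.8622


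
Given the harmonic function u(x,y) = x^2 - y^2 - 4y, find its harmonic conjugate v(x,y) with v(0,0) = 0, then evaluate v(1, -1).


Step 1: v_x = -u_y = 2y + 4
Step 2: v_y = u_x = 2x + 0
Step 3: v = 2xy + 4x + C
Step 4: v(0,0) = 0 => C = 0
Step 5: v(1, -1) = 2

2


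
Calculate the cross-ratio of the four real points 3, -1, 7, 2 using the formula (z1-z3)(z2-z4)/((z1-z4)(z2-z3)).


Step 1: (z1-z3)(z2-z4) = (-4) * (-3) = 12
Step 2: (z1-z4)(z2-z3) = 1 * (-8) = -8
Step 3: Cross-ratio = -12/8 = -3/2

-3/2


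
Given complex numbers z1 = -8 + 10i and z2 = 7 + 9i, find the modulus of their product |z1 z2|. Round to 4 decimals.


Step 1: |z1| = sqrt((-8)^2 + 10^2) = sqrt(164)
Step 2: |z2| = sqrt(7^2 + 9^2) = sqrt(130)
Step 3: |z1*z2| = |z1|*|z2| = sqrt(164) * sqrt(130) = sqrt(164 * 130) = sqrt(21320)
Step 4: = 146.0137

146.0137


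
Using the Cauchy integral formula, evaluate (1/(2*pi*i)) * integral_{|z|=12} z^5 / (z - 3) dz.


Step 1: f(z) = z^5, a = 3 is inside |z| = 12
Step 2: By Cauchy integral formula: (1/(2pi*i)) * integral = f(a)
Step 3: f(3) = 3^5 = 243

243


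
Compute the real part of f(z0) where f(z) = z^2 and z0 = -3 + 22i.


Step 1: z0 = -3 + 22i
Step 2: z0^2 = (-3)^2 - 22^2 - 132i
Step 3: real part = 9 - 484 = -475

-475


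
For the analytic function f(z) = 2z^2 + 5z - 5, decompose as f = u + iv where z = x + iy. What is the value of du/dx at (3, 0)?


Step 1: f(z) = 2(x+iy)^2 + 5(x+iy) - 5
Step 2: u = 2(x^2 - y^2) + 5x - 5
Step 3: u_x = 4x + 5
Step 4: At (3, 0): u_x = 12 + 5 = 17

17


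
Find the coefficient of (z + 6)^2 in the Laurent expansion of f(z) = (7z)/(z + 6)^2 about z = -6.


Step 1: Write the numerator in powers of (z + 6): 7z = 7(z + 6) + (7*(-6) + 0) = 7(z + 6) - 42
Step 2: Divide by (z + 6)^2: f(z) = -42(z + 6)^(-2) + 7(z + 6)^(-1)
Step 3: This finite sum is the Laurent series of f about z = -6.
Step 4: Only the powers -2 and -1 appear, so the coefficient of (z + 6)^2 = 0

0


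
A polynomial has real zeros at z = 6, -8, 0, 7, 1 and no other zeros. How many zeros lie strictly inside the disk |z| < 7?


Step 1: Check each root:
  z = 6: |6| = 6 < 7
  z = -8: |-8| = 8 >= 7
  z = 0: |0| = 0 < 7
  z = 7: |7| = 7 >= 7
  z = 1: |1| = 1 < 7
Step 2: Count = 3

3


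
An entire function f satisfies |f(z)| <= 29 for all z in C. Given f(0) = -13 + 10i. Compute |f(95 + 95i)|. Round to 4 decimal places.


Step 1: By Liouville's theorem, a bounded entire function is constant.
Step 2: f(z) = f(0) = -13 + 10i for all z.
Step 3: |f(w)| = |-13 + 10i| = sqrt(169 + 100)
Step 4: = 16.4012

16.4012


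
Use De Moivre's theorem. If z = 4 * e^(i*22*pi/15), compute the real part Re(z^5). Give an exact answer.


Step 1: By De Moivre's theorem, z^5 = 4^5 * e^(i*5*22*pi/15) = 1024 * (cos(22*pi/3) + i*sin(22*pi/3))
Step 2: |z|^5 = 4^5 = 1024
Step 3: Reduce the angle mod 2*pi: 22*pi/3 - 6*pi = 4*pi/3
Step 4: cos(4*pi/3) = -1/2
Step 5: Re(z^5) = 1024 * (-1/2) = -512

-512


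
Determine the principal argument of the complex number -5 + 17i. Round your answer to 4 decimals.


Step 1: z = -5 + 17i
Step 2: arg(z) = atan2(17, -5)
Step 3: arg(z) = 1.8568

1.8568


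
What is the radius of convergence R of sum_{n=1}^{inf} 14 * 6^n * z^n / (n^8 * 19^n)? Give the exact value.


Step 1: General term a_n = 14 * 6^n / (n^8 * 19^n)
Step 2: By the root test, |a_n|^(1/n) = 14^(1/n) * 6 / (n^(8/n) * 19) -> 6/19 as n -> infinity (since 14^(1/n) -> 1 and n^(8/n) -> 1)
Step 3: R = 1/lim|a_n|^(1/n) = 19/6

19/6


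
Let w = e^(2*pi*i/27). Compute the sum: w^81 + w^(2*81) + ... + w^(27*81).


Step 1: The sum sum_{j=1}^{n} w^(k*j) equals n if n | k, else 0.
Step 2: Here n = 27, k = 81
Step 3: Does n divide k? 27 | 81 -> True
Step 4: Sum = 27

27


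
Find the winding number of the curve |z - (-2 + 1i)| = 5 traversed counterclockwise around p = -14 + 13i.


Step 1: Center c = (-2, 1), radius = 5
Step 2: |p - c|^2 = (-12)^2 + 12^2 = 288
Step 3: r^2 = 25
Step 4: |p-c| > r so winding number = 0

0


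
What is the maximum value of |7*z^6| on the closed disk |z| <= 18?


Step 1: On |z| = 18, |f(z)| = 7 * |z|^6 = 7 * 18^6
Step 2: By maximum modulus principle, maximum is on boundary.
Step 3: Maximum = 7 * 34012224 = 238085568

238085568


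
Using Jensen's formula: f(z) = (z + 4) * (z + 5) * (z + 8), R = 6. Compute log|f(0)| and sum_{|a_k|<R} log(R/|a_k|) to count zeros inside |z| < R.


Jensen's formula: (1/2pi)*integral log|f(Re^it)|dt = log|f(0)| + sum_{|a_k|<R} log(R/|a_k|)
Step 1: f(0) = 4 * 5 * 8 = 160
Step 2: log|f(0)| = log|-4| + log|-5| + log|-8| = 5.0752
Step 3: Zeros inside |z| < 6: -4, -5
Step 4: Jensen sum = log(6/4) + log(6/5) = 0.5878
Step 5: n(R) = number of terms in the Jensen sum = count of zeros inside |z| < 6 = 2

2


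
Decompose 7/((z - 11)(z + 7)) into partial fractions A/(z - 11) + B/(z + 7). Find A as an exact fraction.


Step 1: Multiply both sides by (z - 11) and set z = 11
Step 2: A = 7 / (11 + 7)
Step 3: A = 7 / 18
Step 4: A = 7/18

7/18


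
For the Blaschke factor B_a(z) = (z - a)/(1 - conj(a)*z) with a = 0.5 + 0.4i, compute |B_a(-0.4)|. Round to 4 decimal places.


Step 1: Numerator z0 - a = -0.4 - (0.5 + 0.4i) = -0.9 - 0.4i
Step 2: Denominator 1 - conj(a)*z0 = 1 - (0.5 - 0.4i)*(-0.4) = 1.2 - 0.16i
Step 3: |z0 - a|^2 = (-0.9)^2 + (-0.4)^2 = 0.97; |1 - conj(a)*z0|^2 = 1.2^2 + (-0.16)^2 = 1.4656
Step 4: |B_a(-0.4)| = sqrt(0.97 / 1.4656) = sqrt(0.661845)
Step 5: = 0.8135

0.8135


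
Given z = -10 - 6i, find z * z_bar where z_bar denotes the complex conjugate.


Step 1: conj(z) = -10 + 6i
Step 2: z * conj(z) = (-10)^2 + (-6)^2
Step 3: = 100 + 36 = 136

136
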